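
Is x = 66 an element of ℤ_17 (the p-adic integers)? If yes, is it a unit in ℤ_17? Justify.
x ∈ ℤ_17^× (unit); v_17(x) = 0

ℤ_17 = {x ∈ ℚ_17 : v_17(x) ≥ 0} and ℤ_17^× = {x ∈ ℤ_17 : v_17(x) = 0}. Here v_17(66) = v_17(num) − v_17(den) = 0; compare against these criteria.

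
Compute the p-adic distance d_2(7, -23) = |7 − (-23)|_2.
d_2(7, -23) = 1/2

Step 1 — x − y = 7 − (-23) = 30. Step 2 — v_2(30) = 1 (factor: 30 = (2^1 · 15); the sign does not affect v_p). Step 3 — |x − y|_2 = 2^{-1} = 1/2.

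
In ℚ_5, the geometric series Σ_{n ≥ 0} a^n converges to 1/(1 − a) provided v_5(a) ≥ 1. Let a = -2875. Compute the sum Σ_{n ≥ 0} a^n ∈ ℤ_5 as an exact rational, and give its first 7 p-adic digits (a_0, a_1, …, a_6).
Σ a^n = 1/(1 − a) = 1/2876;  first 7 digits = (1, 0, 0, 2, 0, 4, 3)

v_5(a) = 3 ≥ 1, so the series converges in ℤ_5 to 1/(1 − a) = 1/(1 − (-2875)) = 1/2876. Expand this rational in ℤ_5: compute digits iteratively via d_i = x_i mod 5, x_{i+1} = (x_i − d_i)/5. The first 7 digits are (1, 0, 0, 2, 0, 4, 3).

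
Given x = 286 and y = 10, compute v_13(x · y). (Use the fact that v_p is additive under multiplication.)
v_13(2860) = 1

v_p(x) = 1 (factor: 286 = 13^1 · 22); v_p(y) = 0 (factor: 10 = 13^0 · 10). Additivity: v_p(xy) = v_p(x) + v_p(y) = 1 + 0 = 1. (Direct check: xy = 2860 = 13^1 · (220).)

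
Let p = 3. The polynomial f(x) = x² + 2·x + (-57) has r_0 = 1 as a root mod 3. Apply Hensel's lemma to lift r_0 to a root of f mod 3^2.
r_1 = 1 (mod 9)

Hensel: r_{i+1} = r_i − f(r_i)·(f′(r_i))^{-1} mod 3^{i+2}, f′(x) = 2x + 2. Iterate:
  r_0 = 1 (mod 3)
  r_1 = 1 (mod 9)
Final: r = 1 satisfies f(r) ≡ 0 mod 3^2.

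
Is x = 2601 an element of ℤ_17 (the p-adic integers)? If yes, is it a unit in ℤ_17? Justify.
x ∈ ℤ_17 but not a unit; v_17(x) = 2 > 0

ℤ_17 = {x ∈ ℚ_17 : v_17(x) ≥ 0} and ℤ_17^× = {x ∈ ℤ_17 : v_17(x) = 0}. Here v_17(2601) = v_17(num) − v_17(den) = 2; compare against these criteria.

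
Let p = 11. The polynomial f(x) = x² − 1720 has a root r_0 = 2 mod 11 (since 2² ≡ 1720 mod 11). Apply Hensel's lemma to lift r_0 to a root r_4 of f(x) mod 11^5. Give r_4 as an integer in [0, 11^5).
r_4 = 67223 (mod 161051)

Hensel's recurrence: r_{i+1} = r_i − f(r_i)·(f′(r_i))^{-1} mod 11^{i+2}, with f′(x) = 2x. Iterate:
  r_0 = 2 (mod 11)
  r_1 = 68 (mod 121)
  r_2 = 673 (mod 1331)
  r_3 = 8659 (mod 14641)
  r_4 = 67223 (mod 161051)
Final: r_4 = 67223, and one checks f(r_4) ≡ 0 mod 11^5.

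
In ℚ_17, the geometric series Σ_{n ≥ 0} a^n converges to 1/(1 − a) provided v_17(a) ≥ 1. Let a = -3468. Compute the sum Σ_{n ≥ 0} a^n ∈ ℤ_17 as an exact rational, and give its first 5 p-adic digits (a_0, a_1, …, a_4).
Σ a^n = 1/(1 − a) = 1/3469;  first 5 digits = (1, 0, 5, 16, 7)

v_17(a) = 2 ≥ 1, so the series converges in ℤ_17 to 1/(1 − a) = 1/(1 − (-3468)) = 1/3469. Expand this rational in ℤ_17: compute digits iteratively via d_i = x_i mod 17, x_{i+1} = (x_i − d_i)/17. The first 5 digits are (1, 0, 5, 16, 7).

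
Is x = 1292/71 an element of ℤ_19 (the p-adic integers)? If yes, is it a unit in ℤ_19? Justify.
x ∈ ℤ_19 but not a unit; v_19(x) = 1 > 0

ℤ_19 = {x ∈ ℚ_19 : v_19(x) ≥ 0} and ℤ_19^× = {x ∈ ℤ_19 : v_19(x) = 0}. Here v_19(1292/71) = v_19(num) − v_19(den) = 1; compare against these criteria.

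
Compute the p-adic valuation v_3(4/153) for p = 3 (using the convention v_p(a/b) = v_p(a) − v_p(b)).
v_3(4/153) = -2

Factor powers of 3 from the numerator and denominator of the reduced fraction: 4 = 3^0 · 4 and 153 = 3^2 · 17. Apply v_p(a/b) = v_p(a) − v_p(b): v_3(4/153) = 0 − 2 = -2.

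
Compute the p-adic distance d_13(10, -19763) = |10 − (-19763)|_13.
d_13(10, -19763) = 1/2197

Step 1 — x − y = 10 − (-19763) = 19773. Step 2 — v_13(19773) = 3 (factor: 19773 = (13^3 · 9); the sign does not affect v_p). Step 3 — |x − y|_13 = 13^{-3} = 1/2197.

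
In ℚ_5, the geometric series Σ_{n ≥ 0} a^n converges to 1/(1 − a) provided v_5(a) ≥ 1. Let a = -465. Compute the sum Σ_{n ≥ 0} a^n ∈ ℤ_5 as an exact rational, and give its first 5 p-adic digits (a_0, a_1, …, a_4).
Σ a^n = 1/(1 − a) = 1/466;  first 5 digits = (1, 2, 0, 4, 4)

v_5(a) = 1 ≥ 1, so the series converges in ℤ_5 to 1/(1 − a) = 1/(1 − (-465)) = 1/466. Expand this rational in ℤ_5: compute digits iteratively via d_i = x_i mod 5, x_{i+1} = (x_i − d_i)/5. The first 5 digits are (1, 2, 0, 4, 4).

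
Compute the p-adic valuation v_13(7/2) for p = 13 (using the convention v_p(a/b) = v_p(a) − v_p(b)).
v_13(7/2) = 0

Factor powers of 13 from the numerator and denominator of the reduced fraction: 7 = 13^0 · 7 and 2 = 13^0 · 2. Apply v_p(a/b) = v_p(a) − v_p(b): v_13(7/2) = 0 − 0 = 0.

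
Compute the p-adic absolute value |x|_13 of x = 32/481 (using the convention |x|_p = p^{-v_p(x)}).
|32/481|_13 = 13

Step 1 — compute v_13(x) by factoring powers of 13 out of the numerator and denominator: v_13(32/481) = -1. Step 2 — apply |x|_p = p^{-v_p(x)} = 13^{1} = 13.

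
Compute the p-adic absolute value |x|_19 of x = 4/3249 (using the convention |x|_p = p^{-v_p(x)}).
|4/3249|_19 = 361

Step 1 — compute v_19(x) by factoring powers of 19 out of the numerator and denominator: v_19(4/3249) = -2. Step 2 — apply |x|_p = p^{-v_p(x)} = 19^{2} = 361.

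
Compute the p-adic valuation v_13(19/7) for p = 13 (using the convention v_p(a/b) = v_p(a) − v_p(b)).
v_13(19/7) = 0

Factor powers of 13 from the numerator and denominator of the reduced fraction: 19 = 13^0 · 19 and 7 = 13^0 · 7. Apply v_p(a/b) = v_p(a) − v_p(b): v_13(19/7) = 0 − 0 = 0.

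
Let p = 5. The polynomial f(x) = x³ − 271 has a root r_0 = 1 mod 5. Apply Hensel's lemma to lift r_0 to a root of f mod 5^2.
r_1 = 16 (mod 25)

Hensel: r_{i+1} = r_i − f(r_i)/f′(r_i) mod 5^{i+2}, where f′(x) = 3x². Iterate:
  r_0 = 1 (mod 5)
  r_1 = 16 (mod 25)
Final: r = 16 with f(r) ≡ 0 mod 5^2.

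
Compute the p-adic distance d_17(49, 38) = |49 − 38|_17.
d_17(49, 38) = 1

Step 1 — x − y = 49 − 38 = 11. Step 2 — v_17(11) = 0 (factor: 11 = (17^0 · 11); the sign does not affect v_p). Step 3 — |x − y|_17 = 17^{0} = 1.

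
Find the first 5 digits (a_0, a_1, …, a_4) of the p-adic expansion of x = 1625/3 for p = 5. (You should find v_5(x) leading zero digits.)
(a_0, …, a_4) = (0, 0, 0, 1, 4)

v_5(1625/3) = 3, so a_0 = ... = a_2 = 0. Factor out: x = 5^3 · u with u = 13/3 a unit in ℤ_5. Expand u iteratively via a_{v+i} = u_i mod 5, u_{i+1} = (u_i − a_{v+i})/5:
  u_0 = 13/3;  a_3 = 1;  u_1 = (u_0 − 1)/5 = 2/3
  u_1 = 2/3;  a_4 = 4;  u_2 = (u_1 − 4)/5 = -2/3
Digits: (0, 0, 0, 1, 4).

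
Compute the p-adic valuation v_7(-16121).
v_7(-16121) = 3

v_7(n) is the largest exponent k such that 7^k divides n. Factor out: -16121 = -7^3 · 47. (Sign doesn't affect v_p.) So v_7(-16121) = 3.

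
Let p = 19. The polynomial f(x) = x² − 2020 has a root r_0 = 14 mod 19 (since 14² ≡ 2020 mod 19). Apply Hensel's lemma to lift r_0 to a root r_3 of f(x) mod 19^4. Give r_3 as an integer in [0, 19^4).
r_3 = 10806 (mod 130321)

Hensel's recurrence: r_{i+1} = r_i − f(r_i)·(f′(r_i))^{-1} mod 19^{i+2}, with f′(x) = 2x. Iterate:
  r_0 = 14 (mod 19)
  r_1 = 337 (mod 361)
  r_2 = 3947 (mod 6859)
  r_3 = 10806 (mod 130321)
Final: r_3 = 10806, and one checks f(r_3) ≡ 0 mod 19^4.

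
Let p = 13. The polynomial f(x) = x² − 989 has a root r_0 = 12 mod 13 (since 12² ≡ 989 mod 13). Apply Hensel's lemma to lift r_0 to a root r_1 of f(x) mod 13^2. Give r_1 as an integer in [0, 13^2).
r_1 = 12 (mod 169)

Hensel's recurrence: r_{i+1} = r_i − f(r_i)·(f′(r_i))^{-1} mod 13^{i+2}, with f′(x) = 2x. Iterate:
  r_0 = 12 (mod 13)
  r_1 = 12 (mod 169)
Final: r_1 = 12, and one checks f(r_1) ≡ 0 mod 13^2.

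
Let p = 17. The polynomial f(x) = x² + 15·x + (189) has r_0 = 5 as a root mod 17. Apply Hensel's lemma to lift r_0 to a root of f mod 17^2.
r_1 = 5 (mod 289)

Hensel: r_{i+1} = r_i − f(r_i)·(f′(r_i))^{-1} mod 17^{i+2}, f′(x) = 2x + 15. Iterate:
  r_0 = 5 (mod 17)
  r_1 = 5 (mod 289)
Final: r = 5 satisfies f(r) ≡ 0 mod 17^2.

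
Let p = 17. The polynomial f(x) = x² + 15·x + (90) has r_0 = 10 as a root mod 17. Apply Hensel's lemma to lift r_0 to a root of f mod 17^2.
r_1 = 248 (mod 289)

Hensel: r_{i+1} = r_i − f(r_i)·(f′(r_i))^{-1} mod 17^{i+2}, f′(x) = 2x + 15. Iterate:
  r_0 = 10 (mod 17)
  r_1 = 248 (mod 289)
Final: r = 248 satisfies f(r) ≡ 0 mod 17^2.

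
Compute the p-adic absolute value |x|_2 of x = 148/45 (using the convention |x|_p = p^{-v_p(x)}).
|148/45|_2 = 1/4

Step 1 — compute v_2(x) by factoring powers of 2 out of the numerator and denominator: v_2(148/45) = 2. Step 2 — apply |x|_p = p^{-v_p(x)} = 2^{-2} = 1/4.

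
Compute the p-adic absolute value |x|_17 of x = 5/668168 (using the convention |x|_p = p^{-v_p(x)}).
|5/668168|_17 = 83521

Step 1 — compute v_17(x) by factoring powers of 17 out of the numerator and denominator: v_17(5/668168) = -4. Step 2 — apply |x|_p = p^{-v_p(x)} = 17^{4} = 83521.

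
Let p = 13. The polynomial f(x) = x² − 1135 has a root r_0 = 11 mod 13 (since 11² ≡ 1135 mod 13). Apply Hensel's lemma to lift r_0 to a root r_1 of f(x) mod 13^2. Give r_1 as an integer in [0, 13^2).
r_1 = 11 (mod 169)

Hensel's recurrence: r_{i+1} = r_i − f(r_i)·(f′(r_i))^{-1} mod 13^{i+2}, with f′(x) = 2x. Iterate:
  r_0 = 11 (mod 13)
  r_1 = 11 (mod 169)
Final: r_1 = 11, and one checks f(r_1) ≡ 0 mod 13^2.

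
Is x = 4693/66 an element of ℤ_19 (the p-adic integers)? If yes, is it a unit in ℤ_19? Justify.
x ∈ ℤ_19 but not a unit; v_19(x) = 2 > 0

ℤ_19 = {x ∈ ℚ_19 : v_19(x) ≥ 0} and ℤ_19^× = {x ∈ ℤ_19 : v_19(x) = 0}. Here v_19(4693/66) = v_19(num) − v_19(den) = 2; compare against these criteria.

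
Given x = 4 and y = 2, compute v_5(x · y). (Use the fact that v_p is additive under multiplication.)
v_5(8) = 0

v_p(x) = 0 (factor: 4 = 5^0 · 4); v_p(y) = 0 (factor: 2 = 5^0 · 2). Additivity: v_p(xy) = v_p(x) + v_p(y) = 0 + 0 = 0. (Direct check: xy = 8 = 5^0 · (8).)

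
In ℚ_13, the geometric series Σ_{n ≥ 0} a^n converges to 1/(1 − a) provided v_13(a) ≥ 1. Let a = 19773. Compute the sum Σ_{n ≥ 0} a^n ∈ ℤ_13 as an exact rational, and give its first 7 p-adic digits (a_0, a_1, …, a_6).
Σ a^n = 1/(1 − a) = -1/19772;  first 7 digits = (1, 0, 0, 9, 0, 0, 3)

v_13(a) = 3 ≥ 1, so the series converges in ℤ_13 to 1/(1 − a) = 1/(1 − 19773) = -1/19772. Expand this rational in ℤ_13: compute digits iteratively via d_i = x_i mod 13, x_{i+1} = (x_i − d_i)/13. The first 7 digits are (1, 0, 0, 9, 0, 0, 3).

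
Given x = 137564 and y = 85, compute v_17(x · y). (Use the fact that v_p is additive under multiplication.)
v_17(11692940) = 4

v_p(x) = 3 (factor: 137564 = 17^3 · 28); v_p(y) = 1 (factor: 85 = 17^1 · 5). Additivity: v_p(xy) = v_p(x) + v_p(y) = 3 + 1 = 4. (Direct check: xy = 11692940 = 17^4 · (140).)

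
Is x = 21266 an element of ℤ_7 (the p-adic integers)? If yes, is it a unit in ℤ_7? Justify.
x ∈ ℤ_7 but not a unit; v_7(x) = 3 > 0

ℤ_7 = {x ∈ ℚ_7 : v_7(x) ≥ 0} and ℤ_7^× = {x ∈ ℤ_7 : v_7(x) = 0}. Here v_7(21266) = v_7(num) − v_7(den) = 3; compare against these criteria.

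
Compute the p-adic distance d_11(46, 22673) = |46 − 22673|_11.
d_11(46, 22673) = 1/1331

Step 1 — x − y = 46 − 22673 = -22627. Step 2 — v_11(-22627) = 3 (factor: -22627 = −(11^3 · 17); the sign does not affect v_p). Step 3 — |x − y|_11 = 11^{-3} = 1/1331.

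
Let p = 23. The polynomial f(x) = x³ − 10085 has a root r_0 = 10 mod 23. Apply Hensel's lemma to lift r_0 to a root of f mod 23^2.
r_1 = 102 (mod 529)

Hensel: r_{i+1} = r_i − f(r_i)/f′(r_i) mod 23^{i+2}, where f′(x) = 3x². Iterate:
  r_0 = 10 (mod 23)
  r_1 = 102 (mod 529)
Final: r = 102 with f(r) ≡ 0 mod 23^2.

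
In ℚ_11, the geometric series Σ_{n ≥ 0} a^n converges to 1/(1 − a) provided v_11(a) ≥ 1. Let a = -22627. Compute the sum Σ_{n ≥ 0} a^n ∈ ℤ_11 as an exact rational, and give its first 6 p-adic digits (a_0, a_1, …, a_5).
Σ a^n = 1/(1 − a) = 1/22628;  first 6 digits = (1, 0, 0, 5, 9, 10)

v_11(a) = 3 ≥ 1, so the series converges in ℤ_11 to 1/(1 − a) = 1/(1 − (-22627)) = 1/22628. Expand this rational in ℤ_11: compute digits iteratively via d_i = x_i mod 11, x_{i+1} = (x_i − d_i)/11. The first 6 digits are (1, 0, 0, 5, 9, 10).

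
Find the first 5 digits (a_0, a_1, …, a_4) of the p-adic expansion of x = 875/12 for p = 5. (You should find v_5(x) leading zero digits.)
(a_0, …, a_4) = (0, 0, 0, 1, 2)

v_5(875/12) = 3, so a_0 = ... = a_2 = 0. Factor out: x = 5^3 · u with u = 7/12 a unit in ℤ_5. Expand u iteratively via a_{v+i} = u_i mod 5, u_{i+1} = (u_i − a_{v+i})/5:
  u_0 = 7/12;  a_3 = 1;  u_1 = (u_0 − 1)/5 = -1/12
  u_1 = -1/12;  a_4 = 2;  u_2 = (u_1 − 2)/5 = -5/12
Digits: (0, 0, 0, 1, 2).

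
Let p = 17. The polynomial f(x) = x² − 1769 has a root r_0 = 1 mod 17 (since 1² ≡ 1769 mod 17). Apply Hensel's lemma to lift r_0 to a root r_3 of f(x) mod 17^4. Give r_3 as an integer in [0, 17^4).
r_3 = 71979 (mod 83521)

Hensel's recurrence: r_{i+1} = r_i − f(r_i)·(f′(r_i))^{-1} mod 17^{i+2}, with f′(x) = 2x. Iterate:
  r_0 = 1 (mod 17)
  r_1 = 18 (mod 289)
  r_2 = 3197 (mod 4913)
  r_3 = 71979 (mod 83521)
Final: r_3 = 71979, and one checks f(r_3) ≡ 0 mod 17^4.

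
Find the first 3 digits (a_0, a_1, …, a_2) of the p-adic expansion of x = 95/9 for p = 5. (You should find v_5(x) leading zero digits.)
(a_0, …, a_2) = (0, 1, 3)

v_5(95/9) = 1, so a_0 = ... = a_0 = 0. Factor out: x = 5^1 · u with u = 19/9 a unit in ℤ_5. Expand u iteratively via a_{v+i} = u_i mod 5, u_{i+1} = (u_i − a_{v+i})/5:
  u_0 = 19/9;  a_1 = 1;  u_1 = (u_0 − 1)/5 = 2/9
  u_1 = 2/9;  a_2 = 3;  u_2 = (u_1 − 3)/5 = -5/9
Digits: (0, 1, 3).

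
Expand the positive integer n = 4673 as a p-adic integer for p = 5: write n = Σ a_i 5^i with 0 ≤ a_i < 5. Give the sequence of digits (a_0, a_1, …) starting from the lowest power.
(a_0, a_1, …) = (3, 4, 1, 2, 2, 1)

Repeated division by 5 gives the digits low-to-high: 4673 = 3 + 4·5^1 + 1·5^2 + 2·5^3 + 2·5^4 + 1·5^5. Digit sequence: (3, 4, 1, 2, 2, 1).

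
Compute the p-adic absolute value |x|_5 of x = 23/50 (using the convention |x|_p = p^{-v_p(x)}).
|23/50|_5 = 25

Step 1 — compute v_5(x) by factoring powers of 5 out of the numerator and denominator: v_5(23/50) = -2. Step 2 — apply |x|_p = p^{-v_p(x)} = 5^{2} = 25.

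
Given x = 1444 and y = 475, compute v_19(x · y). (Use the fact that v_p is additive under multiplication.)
v_19(685900) = 3

v_p(x) = 2 (factor: 1444 = 19^2 · 4); v_p(y) = 1 (factor: 475 = 19^1 · 25). Additivity: v_p(xy) = v_p(x) + v_p(y) = 2 + 1 = 3. (Direct check: xy = 685900 = 19^3 · (100).)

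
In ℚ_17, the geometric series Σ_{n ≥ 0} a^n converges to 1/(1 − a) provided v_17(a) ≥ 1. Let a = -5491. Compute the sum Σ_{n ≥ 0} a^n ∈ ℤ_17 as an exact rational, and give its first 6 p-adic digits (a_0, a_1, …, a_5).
Σ a^n = 1/(1 − a) = 1/5492;  first 6 digits = (1, 0, 15, 15, 3, 4)

v_17(a) = 2 ≥ 1, so the series converges in ℤ_17 to 1/(1 − a) = 1/(1 − (-5491)) = 1/5492. Expand this rational in ℤ_17: compute digits iteratively via d_i = x_i mod 17, x_{i+1} = (x_i − d_i)/17. The first 6 digits are (1, 0, 15, 15, 3, 4).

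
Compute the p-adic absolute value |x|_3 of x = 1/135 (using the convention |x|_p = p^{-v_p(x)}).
|1/135|_3 = 27

Step 1 — compute v_3(x) by factoring powers of 3 out of the numerator and denominator: v_3(1/135) = -3. Step 2 — apply |x|_p = p^{-v_p(x)} = 3^{3} = 27.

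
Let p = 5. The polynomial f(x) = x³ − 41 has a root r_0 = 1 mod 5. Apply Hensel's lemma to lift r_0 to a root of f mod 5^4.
r_3 = 531 (mod 625)

Hensel: r_{i+1} = r_i − f(r_i)/f′(r_i) mod 5^{i+2}, where f′(x) = 3x². Iterate:
  r_0 = 1 (mod 5)
  r_1 = 6 (mod 25)
  r_2 = 31 (mod 125)
  r_3 = 531 (mod 625)
Final: r = 531 with f(r) ≡ 0 mod 5^4.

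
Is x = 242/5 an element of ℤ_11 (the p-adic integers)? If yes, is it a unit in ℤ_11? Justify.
x ∈ ℤ_11 but not a unit; v_11(x) = 2 > 0

ℤ_11 = {x ∈ ℚ_11 : v_11(x) ≥ 0} and ℤ_11^× = {x ∈ ℤ_11 : v_11(x) = 0}. Here v_11(242/5) = v_11(num) − v_11(den) = 2; compare against these criteria.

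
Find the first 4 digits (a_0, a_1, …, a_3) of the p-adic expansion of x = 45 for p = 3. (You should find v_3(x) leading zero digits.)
(a_0, …, a_3) = (0, 0, 2, 1)

v_3(45) = 2, so a_0 = ... = a_1 = 0. Factor out: x = 3^2 · u with u = 5 a unit in ℤ_3. Expand u iteratively via a_{v+i} = u_i mod 3, u_{i+1} = (u_i − a_{v+i})/3:
  u_0 = 5;  a_2 = 2;  u_1 = (u_0 − 2)/3 = 1
  u_1 = 1;  a_3 = 1;  u_2 = (u_1 − 1)/3 = 0
Digits: (0, 0, 2, 1).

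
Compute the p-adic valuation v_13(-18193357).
v_13(-18193357) = 5

v_13(n) is the largest exponent k such that 13^k divides n. Factor out: -18193357 = -13^5 · 49. (Sign doesn't affect v_p.) So v_13(-18193357) = 5.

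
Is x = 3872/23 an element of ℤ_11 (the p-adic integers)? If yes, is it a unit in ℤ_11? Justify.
x ∈ ℤ_11 but not a unit; v_11(x) = 2 > 0

ℤ_11 = {x ∈ ℚ_11 : v_11(x) ≥ 0} and ℤ_11^× = {x ∈ ℤ_11 : v_11(x) = 0}. Here v_11(3872/23) = v_11(num) − v_11(den) = 2; compare against these criteria.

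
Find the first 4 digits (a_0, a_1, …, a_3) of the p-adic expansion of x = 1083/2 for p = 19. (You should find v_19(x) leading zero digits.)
(a_0, …, a_3) = (0, 0, 11, 9)

v_19(1083/2) = 2, so a_0 = ... = a_1 = 0. Factor out: x = 19^2 · u with u = 3/2 a unit in ℤ_19. Expand u iteratively via a_{v+i} = u_i mod 19, u_{i+1} = (u_i − a_{v+i})/19:
  u_0 = 3/2;  a_2 = 11;  u_1 = (u_0 − 11)/19 = -1/2
  u_1 = -1/2;  a_3 = 9;  u_2 = (u_1 − 9)/19 = -1/2
Digits: (0, 0, 11, 9).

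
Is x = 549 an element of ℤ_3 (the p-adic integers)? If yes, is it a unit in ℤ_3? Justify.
x ∈ ℤ_3 but not a unit; v_3(x) = 2 > 0

ℤ_3 = {x ∈ ℚ_3 : v_3(x) ≥ 0} and ℤ_3^× = {x ∈ ℤ_3 : v_3(x) = 0}. Here v_3(549) = v_3(num) − v_3(den) = 2; compare against these criteria.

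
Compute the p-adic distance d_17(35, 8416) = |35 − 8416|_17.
d_17(35, 8416) = 1/289

Step 1 — x − y = 35 − 8416 = -8381. Step 2 — v_17(-8381) = 2 (factor: -8381 = −(17^2 · 29); the sign does not affect v_p). Step 3 — |x − y|_17 = 17^{-2} = 1/289.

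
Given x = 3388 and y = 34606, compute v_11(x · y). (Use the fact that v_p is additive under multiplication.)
v_11(117245128) = 5

v_p(x) = 2 (factor: 3388 = 11^2 · 28); v_p(y) = 3 (factor: 34606 = 11^3 · 26). Additivity: v_p(xy) = v_p(x) + v_p(y) = 2 + 3 = 5. (Direct check: xy = 117245128 = 11^5 · (728).)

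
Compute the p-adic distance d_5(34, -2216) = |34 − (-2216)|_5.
d_5(34, -2216) = 1/125

Step 1 — x − y = 34 − (-2216) = 2250. Step 2 — v_5(2250) = 3 (factor: 2250 = (5^3 · 18); the sign does not affect v_p). Step 3 — |x − y|_5 = 5^{-3} = 1/125.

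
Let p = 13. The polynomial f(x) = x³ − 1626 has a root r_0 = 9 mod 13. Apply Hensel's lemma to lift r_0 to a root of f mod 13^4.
r_3 = 22642 (mod 28561)

Hensel: r_{i+1} = r_i − f(r_i)/f′(r_i) mod 13^{i+2}, where f′(x) = 3x². Iterate:
  r_0 = 9 (mod 13)
  r_1 = 165 (mod 169)
  r_2 = 672 (mod 2197)
  r_3 = 22642 (mod 28561)
Final: r = 22642 with f(r) ≡ 0 mod 13^4.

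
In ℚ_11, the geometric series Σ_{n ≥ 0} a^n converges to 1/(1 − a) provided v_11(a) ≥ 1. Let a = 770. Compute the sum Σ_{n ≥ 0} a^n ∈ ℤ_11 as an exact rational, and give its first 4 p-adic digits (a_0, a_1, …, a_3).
Σ a^n = 1/(1 − a) = -1/769;  first 4 digits = (1, 4, 0, 4)

v_11(a) = 1 ≥ 1, so the series converges in ℤ_11 to 1/(1 − a) = 1/(1 − 770) = -1/769. Expand this rational in ℤ_11: compute digits iteratively via d_i = x_i mod 11, x_{i+1} = (x_i − d_i)/11. The first 4 digits are (1, 4, 0, 4).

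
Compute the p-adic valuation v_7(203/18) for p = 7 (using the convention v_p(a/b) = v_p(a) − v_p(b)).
v_7(203/18) = 1

Factor powers of 7 from the numerator and denominator of the reduced fraction: 203 = 7^1 · 29 and 18 = 7^0 · 18. Apply v_p(a/b) = v_p(a) − v_p(b): v_7(203/18) = 1 − 0 = 1.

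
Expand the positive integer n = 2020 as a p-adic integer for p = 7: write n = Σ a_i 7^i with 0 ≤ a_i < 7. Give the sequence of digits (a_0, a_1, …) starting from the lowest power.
(a_0, a_1, …) = (4, 1, 6, 5)

Repeated division by 7 gives the digits low-to-high: 2020 = 4 + 1·7^1 + 6·7^2 + 5·7^3. Digit sequence: (4, 1, 6, 5).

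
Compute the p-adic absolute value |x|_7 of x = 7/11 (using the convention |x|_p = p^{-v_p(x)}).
|7/11|_7 = 1/7

Step 1 — compute v_7(x) by factoring powers of 7 out of the numerator and denominator: v_7(7/11) = 1. Step 2 — apply |x|_p = p^{-v_p(x)} = 7^{-1} = 1/7.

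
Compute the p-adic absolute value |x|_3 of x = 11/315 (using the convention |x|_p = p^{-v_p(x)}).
|11/315|_3 = 9

Step 1 — compute v_3(x) by factoring powers of 3 out of the numerator and denominator: v_3(11/315) = -2. Step 2 — apply |x|_p = p^{-v_p(x)} = 3^{2} = 9.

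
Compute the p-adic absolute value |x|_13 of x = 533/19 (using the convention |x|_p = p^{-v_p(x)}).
|533/19|_13 = 1/13

Step 1 — compute v_13(x) by factoring powers of 13 out of the numerator and denominator: v_13(533/19) = 1. Step 2 — apply |x|_p = p^{-v_p(x)} = 13^{-1} = 1/13.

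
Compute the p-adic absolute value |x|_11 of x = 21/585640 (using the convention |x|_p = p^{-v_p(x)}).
|21/585640|_11 = 14641

Step 1 — compute v_11(x) by factoring powers of 11 out of the numerator and denominator: v_11(21/585640) = -4. Step 2 — apply |x|_p = p^{-v_p(x)} = 11^{4} = 14641.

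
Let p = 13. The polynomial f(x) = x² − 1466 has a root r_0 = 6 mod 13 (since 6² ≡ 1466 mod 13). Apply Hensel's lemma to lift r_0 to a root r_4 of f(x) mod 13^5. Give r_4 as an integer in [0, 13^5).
r_4 = 214558 (mod 371293)

Hensel's recurrence: r_{i+1} = r_i − f(r_i)·(f′(r_i))^{-1} mod 13^{i+2}, with f′(x) = 2x. Iterate:
  r_0 = 6 (mod 13)
  r_1 = 97 (mod 169)
  r_2 = 1449 (mod 2197)
  r_3 = 14631 (mod 28561)
  r_4 = 214558 (mod 371293)
Final: r_4 = 214558, and one checks f(r_4) ≡ 0 mod 13^5.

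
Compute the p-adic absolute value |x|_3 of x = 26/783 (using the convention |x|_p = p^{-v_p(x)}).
|26/783|_3 = 27

Step 1 — compute v_3(x) by factoring powers of 3 out of the numerator and denominator: v_3(26/783) = -3. Step 2 — apply |x|_p = p^{-v_p(x)} = 3^{3} = 27.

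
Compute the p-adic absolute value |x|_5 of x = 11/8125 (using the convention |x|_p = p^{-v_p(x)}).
|11/8125|_5 = 625

Step 1 — compute v_5(x) by factoring powers of 5 out of the numerator and denominator: v_5(11/8125) = -4. Step 2 — apply |x|_p = p^{-v_p(x)} = 5^{4} = 625.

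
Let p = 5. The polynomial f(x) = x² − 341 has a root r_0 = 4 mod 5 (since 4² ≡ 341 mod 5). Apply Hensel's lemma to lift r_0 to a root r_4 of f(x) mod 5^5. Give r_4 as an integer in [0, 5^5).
r_4 = 1529 (mod 3125)

Hensel's recurrence: r_{i+1} = r_i − f(r_i)·(f′(r_i))^{-1} mod 5^{i+2}, with f′(x) = 2x. Iterate:
  r_0 = 4 (mod 5)
  r_1 = 4 (mod 25)
  r_2 = 29 (mod 125)
  r_3 = 279 (mod 625)
  r_4 = 1529 (mod 3125)
Final: r_4 = 1529, and one checks f(r_4) ≡ 0 mod 5^5.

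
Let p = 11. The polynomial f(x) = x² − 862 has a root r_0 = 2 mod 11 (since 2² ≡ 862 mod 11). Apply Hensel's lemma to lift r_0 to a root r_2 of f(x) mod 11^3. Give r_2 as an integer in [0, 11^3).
r_2 = 277 (mod 1331)

Hensel's recurrence: r_{i+1} = r_i − f(r_i)·(f′(r_i))^{-1} mod 11^{i+2}, with f′(x) = 2x. Iterate:
  r_0 = 2 (mod 11)
  r_1 = 35 (mod 121)
  r_2 = 277 (mod 1331)
Final: r_2 = 277, and one checks f(r_2) ≡ 0 mod 11^3.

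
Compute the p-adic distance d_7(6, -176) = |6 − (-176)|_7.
d_7(6, -176) = 1/7

Step 1 — x − y = 6 − (-176) = 182. Step 2 — v_7(182) = 1 (factor: 182 = (7^1 · 26); the sign does not affect v_p). Step 3 — |x − y|_7 = 7^{-1} = 1/7.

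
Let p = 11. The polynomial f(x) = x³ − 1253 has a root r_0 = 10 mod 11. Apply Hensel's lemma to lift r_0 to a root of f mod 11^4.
r_3 = 3442 (mod 14641)

Hensel: r_{i+1} = r_i − f(r_i)/f′(r_i) mod 11^{i+2}, where f′(x) = 3x². Iterate:
  r_0 = 10 (mod 11)
  r_1 = 54 (mod 121)
  r_2 = 780 (mod 1331)
  r_3 = 3442 (mod 14641)
Final: r = 3442 with f(r) ≡ 0 mod 11^4.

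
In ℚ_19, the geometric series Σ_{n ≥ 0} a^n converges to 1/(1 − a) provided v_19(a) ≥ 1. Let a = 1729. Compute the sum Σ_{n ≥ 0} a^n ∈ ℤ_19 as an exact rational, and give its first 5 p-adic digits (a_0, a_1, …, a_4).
Σ a^n = 1/(1 − a) = -1/1728;  first 5 digits = (1, 15, 1, 11, 2)

v_19(a) = 1 ≥ 1, so the series converges in ℤ_19 to 1/(1 − a) = 1/(1 − 1729) = -1/1728. Expand this rational in ℤ_19: compute digits iteratively via d_i = x_i mod 19, x_{i+1} = (x_i − d_i)/19. The first 5 digits are (1, 15, 1, 11, 2).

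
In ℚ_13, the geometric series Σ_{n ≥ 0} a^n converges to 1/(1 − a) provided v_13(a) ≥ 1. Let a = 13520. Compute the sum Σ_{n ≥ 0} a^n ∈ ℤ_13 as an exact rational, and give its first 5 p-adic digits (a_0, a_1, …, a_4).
Σ a^n = 1/(1 − a) = -1/13519;  first 5 digits = (1, 0, 2, 6, 4)

v_13(a) = 2 ≥ 1, so the series converges in ℤ_13 to 1/(1 − a) = 1/(1 − 13520) = -1/13519. Expand this rational in ℤ_13: compute digits iteratively via d_i = x_i mod 13, x_{i+1} = (x_i − d_i)/13. The first 5 digits are (1, 0, 2, 6, 4).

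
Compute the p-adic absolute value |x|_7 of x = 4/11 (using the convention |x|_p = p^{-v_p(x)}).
|4/11|_7 = 1

Step 1 — compute v_7(x) by factoring powers of 7 out of the numerator and denominator: v_7(4/11) = 0. Step 2 — apply |x|_p = p^{-v_p(x)} = 7^{0} = 1.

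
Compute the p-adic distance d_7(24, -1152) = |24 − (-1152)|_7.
d_7(24, -1152) = 1/49

Step 1 — x − y = 24 − (-1152) = 1176. Step 2 — v_7(1176) = 2 (factor: 1176 = (7^2 · 24); the sign does not affect v_p). Step 3 — |x − y|_7 = 7^{-2} = 1/49.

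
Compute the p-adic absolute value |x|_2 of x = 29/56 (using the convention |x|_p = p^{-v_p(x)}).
|29/56|_2 = 8

Step 1 — compute v_2(x) by factoring powers of 2 out of the numerator and denominator: v_2(29/56) = -3. Step 2 — apply |x|_p = p^{-v_p(x)} = 2^{3} = 8.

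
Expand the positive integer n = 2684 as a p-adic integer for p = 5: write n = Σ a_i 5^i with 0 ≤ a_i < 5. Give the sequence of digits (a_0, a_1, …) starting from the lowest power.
(a_0, a_1, …) = (4, 1, 2, 1, 4)

Repeated division by 5 gives the digits low-to-high: 2684 = 4 + 1·5^1 + 2·5^2 + 1·5^3 + 4·5^4. Digit sequence: (4, 1, 2, 1, 4).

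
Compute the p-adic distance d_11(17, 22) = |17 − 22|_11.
d_11(17, 22) = 1

Step 1 — x − y = 17 − 22 = -5. Step 2 — v_11(-5) = 0 (factor: -5 = −(11^0 · 5); the sign does not affect v_p). Step 3 — |x − y|_11 = 11^{0} = 1.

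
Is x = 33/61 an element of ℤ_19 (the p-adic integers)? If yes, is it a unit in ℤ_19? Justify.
x ∈ ℤ_19^× (unit); v_19(x) = 0

ℤ_19 = {x ∈ ℚ_19 : v_19(x) ≥ 0} and ℤ_19^× = {x ∈ ℤ_19 : v_19(x) = 0}. Here v_19(33/61) = v_19(num) − v_19(den) = 0; compare against these criteria.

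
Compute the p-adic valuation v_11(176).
v_11(176) = 1

v_11(n) is the largest exponent k such that 11^k divides n. Factor out: 176 = 11^1 · 16. (Sign doesn't affect v_p.) So v_11(176) = 1.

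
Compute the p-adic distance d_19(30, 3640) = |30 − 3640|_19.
d_19(30, 3640) = 1/361

Step 1 — x − y = 30 − 3640 = -3610. Step 2 — v_19(-3610) = 2 (factor: -3610 = −(19^2 · 10); the sign does not affect v_p). Step 3 — |x − y|_19 = 19^{-2} = 1/361.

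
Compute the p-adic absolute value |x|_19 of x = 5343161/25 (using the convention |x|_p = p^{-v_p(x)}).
|5343161/25|_19 = 1/130321

Step 1 — compute v_19(x) by factoring powers of 19 out of the numerator and denominator: v_19(5343161/25) = 4. Step 2 — apply |x|_p = p^{-v_p(x)} = 19^{-4} = 1/130321.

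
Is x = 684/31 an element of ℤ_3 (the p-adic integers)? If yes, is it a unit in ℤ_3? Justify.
x ∈ ℤ_3 but not a unit; v_3(x) = 2 > 0

ℤ_3 = {x ∈ ℚ_3 : v_3(x) ≥ 0} and ℤ_3^× = {x ∈ ℤ_3 : v_3(x) = 0}. Here v_3(684/31) = v_3(num) − v_3(den) = 2; compare against these criteria.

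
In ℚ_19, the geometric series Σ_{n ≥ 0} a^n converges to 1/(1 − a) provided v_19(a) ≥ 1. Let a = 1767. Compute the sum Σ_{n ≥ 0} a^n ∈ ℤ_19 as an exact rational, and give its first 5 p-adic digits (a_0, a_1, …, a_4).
Σ a^n = 1/(1 − a) = -1/1766;  first 5 digits = (1, 17, 8, 10, 4)

v_19(a) = 1 ≥ 1, so the series converges in ℤ_19 to 1/(1 − a) = 1/(1 − 1767) = -1/1766. Expand this rational in ℤ_19: compute digits iteratively via d_i = x_i mod 19, x_{i+1} = (x_i − d_i)/19. The first 5 digits are (1, 17, 8, 10, 4).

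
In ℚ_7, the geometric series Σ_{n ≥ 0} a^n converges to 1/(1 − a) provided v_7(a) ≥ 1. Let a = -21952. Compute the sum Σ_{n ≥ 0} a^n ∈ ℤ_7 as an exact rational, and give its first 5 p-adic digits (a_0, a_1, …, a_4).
Σ a^n = 1/(1 − a) = 1/21953;  first 5 digits = (1, 0, 0, 6, 4)

v_7(a) = 3 ≥ 1, so the series converges in ℤ_7 to 1/(1 − a) = 1/(1 − (-21952)) = 1/21953. Expand this rational in ℤ_7: compute digits iteratively via d_i = x_i mod 7, x_{i+1} = (x_i − d_i)/7. The first 5 digits are (1, 0, 0, 6, 4).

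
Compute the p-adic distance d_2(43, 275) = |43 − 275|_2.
d_2(43, 275) = 1/8

Step 1 — x − y = 43 − 275 = -232. Step 2 — v_2(-232) = 3 (factor: -232 = −(2^3 · 29); the sign does not affect v_p). Step 3 — |x − y|_2 = 2^{-3} = 1/8.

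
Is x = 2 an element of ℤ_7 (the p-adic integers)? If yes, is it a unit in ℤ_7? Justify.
x ∈ ℤ_7^× (unit); v_7(x) = 0

ℤ_7 = {x ∈ ℚ_7 : v_7(x) ≥ 0} and ℤ_7^× = {x ∈ ℤ_7 : v_7(x) = 0}. Here v_7(2) = v_7(num) − v_7(den) = 0; compare against these criteria.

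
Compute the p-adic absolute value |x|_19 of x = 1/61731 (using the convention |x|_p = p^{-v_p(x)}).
|1/61731|_19 = 6859

Step 1 — compute v_19(x) by factoring powers of 19 out of the numerator and denominator: v_19(1/61731) = -3. Step 2 — apply |x|_p = p^{-v_p(x)} = 19^{3} = 6859.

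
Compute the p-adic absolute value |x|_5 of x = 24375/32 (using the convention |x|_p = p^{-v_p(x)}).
|24375/32|_5 = 1/625

Step 1 — compute v_5(x) by factoring powers of 5 out of the numerator and denominator: v_5(24375/32) = 4. Step 2 — apply |x|_p = p^{-v_p(x)} = 5^{-4} = 1/625.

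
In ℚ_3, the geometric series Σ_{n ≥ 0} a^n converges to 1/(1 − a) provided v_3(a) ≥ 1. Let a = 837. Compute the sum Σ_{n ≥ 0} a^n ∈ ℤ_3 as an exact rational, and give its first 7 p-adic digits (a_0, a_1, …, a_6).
Σ a^n = 1/(1 − a) = -1/836;  first 7 digits = (1, 0, 0, 1, 1, 0, 2)

v_3(a) = 3 ≥ 1, so the series converges in ℤ_3 to 1/(1 − a) = 1/(1 − 837) = -1/836. Expand this rational in ℤ_3: compute digits iteratively via d_i = x_i mod 3, x_{i+1} = (x_i − d_i)/3. The first 7 digits are (1, 0, 0, 1, 1, 0, 2).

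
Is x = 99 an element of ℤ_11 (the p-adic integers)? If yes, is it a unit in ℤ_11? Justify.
x ∈ ℤ_11 but not a unit; v_11(x) = 1 > 0

ℤ_11 = {x ∈ ℚ_11 : v_11(x) ≥ 0} and ℤ_11^× = {x ∈ ℤ_11 : v_11(x) = 0}. Here v_11(99) = v_11(num) − v_11(den) = 1; compare against these criteria.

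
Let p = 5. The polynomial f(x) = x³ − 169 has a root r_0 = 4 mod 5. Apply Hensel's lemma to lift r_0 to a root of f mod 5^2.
r_1 = 14 (mod 25)

Hensel: r_{i+1} = r_i − f(r_i)/f′(r_i) mod 5^{i+2}, where f′(x) = 3x². Iterate:
  r_0 = 4 (mod 5)
  r_1 = 14 (mod 25)
Final: r = 14 with f(r) ≡ 0 mod 5^2.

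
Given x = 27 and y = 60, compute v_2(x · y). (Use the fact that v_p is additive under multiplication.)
v_2(1620) = 2

v_p(x) = 0 (factor: 27 = 2^0 · 27); v_p(y) = 2 (factor: 60 = 2^2 · 15). Additivity: v_p(xy) = v_p(x) + v_p(y) = 0 + 2 = 2. (Direct check: xy = 1620 = 2^2 · (405).)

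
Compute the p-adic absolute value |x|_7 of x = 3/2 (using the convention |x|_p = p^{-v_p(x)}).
|3/2|_7 = 1

Step 1 — compute v_7(x) by factoring powers of 7 out of the numerator and denominator: v_7(3/2) = 0. Step 2 — apply |x|_p = p^{-v_p(x)} = 7^{0} = 1.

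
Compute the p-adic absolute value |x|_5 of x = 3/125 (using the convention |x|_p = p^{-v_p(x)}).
|3/125|_5 = 125

Step 1 — compute v_5(x) by factoring powers of 5 out of the numerator and denominator: v_5(3/125) = -3. Step 2 — apply |x|_p = p^{-v_p(x)} = 5^{3} = 125.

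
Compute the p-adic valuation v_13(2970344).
v_13(2970344) = 5

v_13(n) is the largest exponent k such that 13^k divides n. Factor out: 2970344 = 13^5 · 8. (Sign doesn't affect v_p.) So v_13(2970344) = 5.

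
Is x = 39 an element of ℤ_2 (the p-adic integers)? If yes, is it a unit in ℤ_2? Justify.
x ∈ ℤ_2^× (unit); v_2(x) = 0

ℤ_2 = {x ∈ ℚ_2 : v_2(x) ≥ 0} and ℤ_2^× = {x ∈ ℤ_2 : v_2(x) = 0}. Here v_2(39) = v_2(num) − v_2(den) = 0; compare against these criteria.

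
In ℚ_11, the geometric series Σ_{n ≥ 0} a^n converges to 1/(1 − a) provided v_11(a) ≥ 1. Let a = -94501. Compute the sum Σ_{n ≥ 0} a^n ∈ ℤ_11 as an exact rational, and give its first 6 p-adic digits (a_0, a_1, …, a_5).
Σ a^n = 1/(1 − a) = 1/94502;  first 6 digits = (1, 0, 0, 6, 4, 10)

v_11(a) = 3 ≥ 1, so the series converges in ℤ_11 to 1/(1 − a) = 1/(1 − (-94501)) = 1/94502. Expand this rational in ℤ_11: compute digits iteratively via d_i = x_i mod 11, x_{i+1} = (x_i − d_i)/11. The first 6 digits are (1, 0, 0, 6, 4, 10).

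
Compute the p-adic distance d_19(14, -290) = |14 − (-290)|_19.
d_19(14, -290) = 1/19

Step 1 — x − y = 14 − (-290) = 304. Step 2 — v_19(304) = 1 (factor: 304 = (19^1 · 16); the sign does not affect v_p). Step 3 — |x − y|_19 = 19^{-1} = 1/19.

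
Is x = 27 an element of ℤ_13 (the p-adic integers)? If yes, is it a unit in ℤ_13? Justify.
x ∈ ℤ_13^× (unit); v_13(x) = 0

ℤ_13 = {x ∈ ℚ_13 : v_13(x) ≥ 0} and ℤ_13^× = {x ∈ ℤ_13 : v_13(x) = 0}. Here v_13(27) = v_13(num) − v_13(den) = 0; compare against these criteria.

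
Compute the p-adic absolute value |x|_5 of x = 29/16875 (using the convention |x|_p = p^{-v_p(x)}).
|29/16875|_5 = 625

Step 1 — compute v_5(x) by factoring powers of 5 out of the numerator and denominator: v_5(29/16875) = -4. Step 2 — apply |x|_p = p^{-v_p(x)} = 5^{4} = 625.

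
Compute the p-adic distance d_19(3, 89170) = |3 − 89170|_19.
d_19(3, 89170) = 1/6859

Step 1 — x − y = 3 − 89170 = -89167. Step 2 — v_19(-89167) = 3 (factor: -89167 = −(19^3 · 13); the sign does not affect v_p). Step 3 — |x − y|_19 = 19^{-3} = 1/6859.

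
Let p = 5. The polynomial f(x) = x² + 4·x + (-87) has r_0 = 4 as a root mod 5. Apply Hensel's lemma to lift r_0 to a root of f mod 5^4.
r_3 = 219 (mod 625)

Hensel: r_{i+1} = r_i − f(r_i)·(f′(r_i))^{-1} mod 5^{i+2}, f′(x) = 2x + 4. Iterate:
  r_0 = 4 (mod 5)
  r_1 = 19 (mod 25)
  r_2 = 94 (mod 125)
  r_3 = 219 (mod 625)
Final: r = 219 satisfies f(r) ≡ 0 mod 5^4.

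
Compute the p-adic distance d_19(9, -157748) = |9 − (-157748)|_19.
d_19(9, -157748) = 1/6859

Step 1 — x − y = 9 − (-157748) = 157757. Step 2 — v_19(157757) = 3 (factor: 157757 = (19^3 · 23); the sign does not affect v_p). Step 3 — |x − y|_19 = 19^{-3} = 1/6859.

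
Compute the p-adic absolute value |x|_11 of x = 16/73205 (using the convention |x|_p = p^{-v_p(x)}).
|16/73205|_11 = 14641

Step 1 — compute v_11(x) by factoring powers of 11 out of the numerator and denominator: v_11(16/73205) = -4. Step 2 — apply |x|_p = p^{-v_p(x)} = 11^{4} = 14641.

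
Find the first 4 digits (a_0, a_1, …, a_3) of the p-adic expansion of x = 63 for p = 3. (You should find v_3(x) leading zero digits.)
(a_0, …, a_3) = (0, 0, 1, 2)

v_3(63) = 2, so a_0 = ... = a_1 = 0. Factor out: x = 3^2 · u with u = 7 a unit in ℤ_3. Expand u iteratively via a_{v+i} = u_i mod 3, u_{i+1} = (u_i − a_{v+i})/3:
  u_0 = 7;  a_2 = 1;  u_1 = (u_0 − 1)/3 = 2
  u_1 = 2;  a_3 = 2;  u_2 = (u_1 − 2)/3 = 0
Digits: (0, 0, 1, 2).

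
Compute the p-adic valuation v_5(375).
v_5(375) = 3

v_5(n) is the largest exponent k such that 5^k divides n. Factor out: 375 = 5^3 · 3. (Sign doesn't affect v_p.) So v_5(375) = 3.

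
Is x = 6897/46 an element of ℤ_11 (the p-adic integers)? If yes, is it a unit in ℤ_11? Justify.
x ∈ ℤ_11 but not a unit; v_11(x) = 2 > 0

ℤ_11 = {x ∈ ℚ_11 : v_11(x) ≥ 0} and ℤ_11^× = {x ∈ ℤ_11 : v_11(x) = 0}. Here v_11(6897/46) = v_11(num) − v_11(den) = 2; compare against these criteria.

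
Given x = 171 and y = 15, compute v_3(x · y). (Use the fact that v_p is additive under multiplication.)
v_3(2565) = 3

v_p(x) = 2 (factor: 171 = 3^2 · 19); v_p(y) = 1 (factor: 15 = 3^1 · 5). Additivity: v_p(xy) = v_p(x) + v_p(y) = 2 + 1 = 3. (Direct check: xy = 2565 = 3^3 · (95).)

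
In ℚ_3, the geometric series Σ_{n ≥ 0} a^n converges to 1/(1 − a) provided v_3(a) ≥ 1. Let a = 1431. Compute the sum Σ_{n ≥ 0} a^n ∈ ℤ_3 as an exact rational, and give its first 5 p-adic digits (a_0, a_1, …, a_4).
Σ a^n = 1/(1 − a) = -1/1430;  first 5 digits = (1, 0, 0, 2, 2)

v_3(a) = 3 ≥ 1, so the series converges in ℤ_3 to 1/(1 − a) = 1/(1 − 1431) = -1/1430. Expand this rational in ℤ_3: compute digits iteratively via d_i = x_i mod 3, x_{i+1} = (x_i − d_i)/3. The first 5 digits are (1, 0, 0, 2, 2).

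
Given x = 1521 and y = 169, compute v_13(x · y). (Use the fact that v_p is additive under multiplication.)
v_13(257049) = 4

v_p(x) = 2 (factor: 1521 = 13^2 · 9); v_p(y) = 2 (factor: 169 = 13^2 · 1). Additivity: v_p(xy) = v_p(x) + v_p(y) = 2 + 2 = 4. (Direct check: xy = 257049 = 13^4 · (9).)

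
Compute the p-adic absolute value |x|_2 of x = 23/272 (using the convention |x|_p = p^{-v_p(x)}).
|23/272|_2 = 16

Step 1 — compute v_2(x) by factoring powers of 2 out of the numerator and denominator: v_2(23/272) = -4. Step 2 — apply |x|_p = p^{-v_p(x)} = 2^{4} = 16.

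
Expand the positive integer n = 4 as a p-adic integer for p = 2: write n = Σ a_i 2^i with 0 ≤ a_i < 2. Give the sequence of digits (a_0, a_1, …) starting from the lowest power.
(a_0, a_1, …) = (0, 0, 1)

Repeated division by 2 gives the digits low-to-high: 4 = 1·2^2. Digit sequence: (0, 0, 1).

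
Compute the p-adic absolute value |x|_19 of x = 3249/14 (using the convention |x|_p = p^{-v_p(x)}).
|3249/14|_19 = 1/361

Step 1 — compute v_19(x) by factoring powers of 19 out of the numerator and denominator: v_19(3249/14) = 2. Step 2 — apply |x|_p = p^{-v_p(x)} = 19^{-2} = 1/361.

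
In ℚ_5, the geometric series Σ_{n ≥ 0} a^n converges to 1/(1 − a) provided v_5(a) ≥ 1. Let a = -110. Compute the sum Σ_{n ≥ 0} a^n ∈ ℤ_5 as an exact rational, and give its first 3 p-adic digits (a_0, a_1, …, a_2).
Σ a^n = 1/(1 − a) = 1/111;  first 3 digits = (1, 3, 4)

v_5(a) = 1 ≥ 1, so the series converges in ℤ_5 to 1/(1 − a) = 1/(1 − (-110)) = 1/111. Expand this rational in ℤ_5: compute digits iteratively via d_i = x_i mod 5, x_{i+1} = (x_i − d_i)/5. The first 3 digits are (1, 3, 4).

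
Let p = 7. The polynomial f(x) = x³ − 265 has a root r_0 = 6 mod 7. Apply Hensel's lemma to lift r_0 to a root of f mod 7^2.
r_1 = 6 (mod 49)

Hensel: r_{i+1} = r_i − f(r_i)/f′(r_i) mod 7^{i+2}, where f′(x) = 3x². Iterate:
  r_0 = 6 (mod 7)
  r_1 = 6 (mod 49)
Final: r = 6 with f(r) ≡ 0 mod 7^2.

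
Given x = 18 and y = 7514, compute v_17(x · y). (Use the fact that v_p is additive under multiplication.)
v_17(135252) = 2

v_p(x) = 0 (factor: 18 = 17^0 · 18); v_p(y) = 2 (factor: 7514 = 17^2 · 26). Additivity: v_p(xy) = v_p(x) + v_p(y) = 0 + 2 = 2. (Direct check: xy = 135252 = 17^2 · (468).)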